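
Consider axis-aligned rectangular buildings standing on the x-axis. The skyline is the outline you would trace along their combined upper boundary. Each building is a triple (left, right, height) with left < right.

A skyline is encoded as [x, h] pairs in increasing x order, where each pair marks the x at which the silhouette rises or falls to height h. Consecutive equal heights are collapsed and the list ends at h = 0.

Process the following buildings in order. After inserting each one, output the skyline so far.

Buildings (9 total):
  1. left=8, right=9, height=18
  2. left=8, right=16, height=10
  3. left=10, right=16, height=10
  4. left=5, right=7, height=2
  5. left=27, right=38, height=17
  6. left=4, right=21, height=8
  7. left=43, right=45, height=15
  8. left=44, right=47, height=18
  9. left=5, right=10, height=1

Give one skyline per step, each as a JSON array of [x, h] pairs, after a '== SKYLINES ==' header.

== SKYLINES ==
[[8,18],[9,0]]
[[8,18],[9,10],[16,0]]
[[8,18],[9,10],[16,0]]
[[5,2],[7,0],[8,18],[9,10],[16,0]]
[[5,2],[7,0],[8,18],[9,10],[16,0],[27,17],[38,0]]
[[4,8],[8,18],[9,10],[16,8],[21,0],[27,17],[38,0]]
[[4,8],[8,18],[9,10],[16,8],[21,0],[27,17],[38,0],[43,15],[45,0]]
[[4,8],[8,18],[9,10],[16,8],[21,0],[27,17],[38,0],[43,15],[44,18],[47,0]]
[[4,8],[8,18],[9,10],[16,8],[21,0],[27,17],[38,0],[43,15],[44,18],[47,0]]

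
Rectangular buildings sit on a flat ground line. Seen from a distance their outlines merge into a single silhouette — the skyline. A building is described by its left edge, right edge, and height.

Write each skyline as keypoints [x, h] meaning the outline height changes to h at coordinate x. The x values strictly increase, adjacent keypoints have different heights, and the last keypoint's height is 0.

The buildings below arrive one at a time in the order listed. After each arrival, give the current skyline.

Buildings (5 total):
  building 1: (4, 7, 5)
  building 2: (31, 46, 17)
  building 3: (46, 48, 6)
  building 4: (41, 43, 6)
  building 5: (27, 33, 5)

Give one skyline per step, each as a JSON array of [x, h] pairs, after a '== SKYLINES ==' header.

== SKYLINES ==
[[4,5],[7,0]]
[[4,5],[7,0],[31,17],[46,0]]
[[4,5],[7,0],[31,17],[46,6],[48,0]]
[[4,5],[7,0],[31,17],[46,6],[48,0]]
[[4,5],[7,0],[27,5],[31,17],[46,6],[48,0]]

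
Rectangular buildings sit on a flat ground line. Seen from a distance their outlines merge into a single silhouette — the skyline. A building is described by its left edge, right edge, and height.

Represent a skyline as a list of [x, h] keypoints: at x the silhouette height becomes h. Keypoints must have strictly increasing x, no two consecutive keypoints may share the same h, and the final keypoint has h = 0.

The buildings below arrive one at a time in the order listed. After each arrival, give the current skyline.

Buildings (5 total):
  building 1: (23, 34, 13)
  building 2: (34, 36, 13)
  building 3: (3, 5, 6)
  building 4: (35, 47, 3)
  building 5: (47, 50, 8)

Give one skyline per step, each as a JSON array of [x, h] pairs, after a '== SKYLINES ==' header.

== SKYLINES ==
[[23,13],[34,0]]
[[23,13],[36,0]]
[[3,6],[5,0],[23,13],[36,0]]
[[3,6],[5,0],[23,13],[36,3],[47,0]]
[[3,6],[5,0],[23,13],[36,3],[47,8],[50,0]]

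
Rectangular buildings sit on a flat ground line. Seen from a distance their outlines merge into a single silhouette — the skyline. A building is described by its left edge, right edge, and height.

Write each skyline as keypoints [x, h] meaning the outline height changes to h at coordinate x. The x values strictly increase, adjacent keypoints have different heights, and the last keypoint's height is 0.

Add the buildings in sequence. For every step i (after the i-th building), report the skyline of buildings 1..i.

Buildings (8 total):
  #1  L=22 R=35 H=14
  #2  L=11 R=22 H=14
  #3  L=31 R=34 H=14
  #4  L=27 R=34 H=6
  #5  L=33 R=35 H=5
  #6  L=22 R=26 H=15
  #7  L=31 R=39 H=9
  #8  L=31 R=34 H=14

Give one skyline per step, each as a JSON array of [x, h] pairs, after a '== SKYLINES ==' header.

== SKYLINES ==
[[22,14],[35,0]]
[[11,14],[35,0]]
[[11,14],[35,0]]
[[11,14],[35,0]]
[[11,14],[35,0]]
[[11,14],[22,15],[26,14],[35,0]]
[[11,14],[22,15],[26,14],[35,9],[39,0]]
[[11,14],[22,15],[26,14],[35,9],[39,0]]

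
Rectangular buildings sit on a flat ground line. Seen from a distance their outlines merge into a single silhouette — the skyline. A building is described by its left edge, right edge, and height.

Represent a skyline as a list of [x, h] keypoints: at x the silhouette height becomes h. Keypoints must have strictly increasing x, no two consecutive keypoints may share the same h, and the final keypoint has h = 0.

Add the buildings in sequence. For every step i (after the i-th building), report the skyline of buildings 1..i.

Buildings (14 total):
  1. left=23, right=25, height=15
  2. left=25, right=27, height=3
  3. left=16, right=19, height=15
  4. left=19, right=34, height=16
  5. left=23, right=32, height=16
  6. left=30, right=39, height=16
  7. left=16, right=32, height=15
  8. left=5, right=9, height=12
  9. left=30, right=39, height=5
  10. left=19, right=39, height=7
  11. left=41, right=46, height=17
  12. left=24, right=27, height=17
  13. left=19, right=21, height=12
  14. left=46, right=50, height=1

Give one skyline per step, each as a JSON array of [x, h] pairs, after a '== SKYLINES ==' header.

== SKYLINES ==
[[23,15],[25,0]]
[[23,15],[25,3],[27,0]]
[[16,15],[19,0],[23,15],[25,3],[27,0]]
[[16,15],[19,16],[34,0]]
[[16,15],[19,16],[34,0]]
[[16,15],[19,16],[39,0]]
[[16,15],[19,16],[39,0]]
[[5,12],[9,0],[16,15],[19,16],[39,0]]
[[5,12],[9,0],[16,15],[19,16],[39,0]]
[[5,12],[9,0],[16,15],[19,16],[39,0]]
[[5,12],[9,0],[16,15],[19,16],[39,0],[41,17],[46,0]]
[[5,12],[9,0],[16,15],[19,16],[24,17],[27,16],[39,0],[41,17],[46,0]]
[[5,12],[9,0],[16,15],[19,16],[24,17],[27,16],[39,0],[41,17],[46,0]]
[[5,12],[9,0],[16,15],[19,16],[24,17],[27,16],[39,0],[41,17],[46,1],[50,0]]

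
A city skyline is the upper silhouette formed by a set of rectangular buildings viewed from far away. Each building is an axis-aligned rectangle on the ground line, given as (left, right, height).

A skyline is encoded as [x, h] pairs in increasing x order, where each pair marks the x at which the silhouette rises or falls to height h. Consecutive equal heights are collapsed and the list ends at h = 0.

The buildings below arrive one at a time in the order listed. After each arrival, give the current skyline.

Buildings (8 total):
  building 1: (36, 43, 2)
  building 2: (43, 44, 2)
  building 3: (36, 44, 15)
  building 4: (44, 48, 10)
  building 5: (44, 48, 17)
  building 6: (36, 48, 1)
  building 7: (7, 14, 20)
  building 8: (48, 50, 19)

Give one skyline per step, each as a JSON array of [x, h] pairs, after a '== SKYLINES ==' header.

== SKYLINES ==
[[36,2],[43,0]]
[[36,2],[44,0]]
[[36,15],[44,0]]
[[36,15],[44,10],[48,0]]
[[36,15],[44,17],[48,0]]
[[36,15],[44,17],[48,0]]
[[7,20],[14,0],[36,15],[44,17],[48,0]]
[[7,20],[14,0],[36,15],[44,17],[48,19],[50,0]]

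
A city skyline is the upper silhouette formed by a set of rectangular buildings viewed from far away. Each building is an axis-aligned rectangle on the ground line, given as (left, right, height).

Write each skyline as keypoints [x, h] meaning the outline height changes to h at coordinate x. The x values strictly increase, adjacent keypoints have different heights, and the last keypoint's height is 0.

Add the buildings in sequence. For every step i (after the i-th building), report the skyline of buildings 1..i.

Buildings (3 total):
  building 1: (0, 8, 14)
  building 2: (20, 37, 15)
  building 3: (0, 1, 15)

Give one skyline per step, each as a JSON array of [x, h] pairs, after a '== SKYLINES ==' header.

== SKYLINES ==
[[0,14],[8,0]]
[[0,14],[8,0],[20,15],[37,0]]
[[0,15],[1,14],[8,0],[20,15],[37,0]]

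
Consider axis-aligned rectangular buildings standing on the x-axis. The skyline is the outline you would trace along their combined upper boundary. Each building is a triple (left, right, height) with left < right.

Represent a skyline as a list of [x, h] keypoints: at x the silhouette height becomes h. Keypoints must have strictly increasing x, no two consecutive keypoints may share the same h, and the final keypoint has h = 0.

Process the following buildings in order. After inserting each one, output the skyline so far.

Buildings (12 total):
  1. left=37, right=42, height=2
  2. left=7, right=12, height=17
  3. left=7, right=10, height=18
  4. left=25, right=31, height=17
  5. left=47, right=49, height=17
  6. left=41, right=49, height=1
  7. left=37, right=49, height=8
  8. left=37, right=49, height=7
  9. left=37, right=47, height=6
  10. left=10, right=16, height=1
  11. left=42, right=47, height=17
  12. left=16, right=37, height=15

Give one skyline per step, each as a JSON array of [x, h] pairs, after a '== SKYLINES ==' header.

== SKYLINES ==
[[37,2],[42,0]]
[[7,17],[12,0],[37,2],[42,0]]
[[7,18],[10,17],[12,0],[37,2],[42,0]]
[[7,18],[10,17],[12,0],[25,17],[31,0],[37,2],[42,0]]
[[7,18],[10,17],[12,0],[25,17],[31,0],[37,2],[42,0],[47,17],[49,0]]
[[7,18],[10,17],[12,0],[25,17],[31,0],[37,2],[42,1],[47,17],[49,0]]
[[7,18],[10,17],[12,0],[25,17],[31,0],[37,8],[47,17],[49,0]]
[[7,18],[10,17],[12,0],[25,17],[31,0],[37,8],[47,17],[49,0]]
[[7,18],[10,17],[12,0],[25,17],[31,0],[37,8],[47,17],[49,0]]
[[7,18],[10,17],[12,1],[16,0],[25,17],[31,0],[37,8],[47,17],[49,0]]
[[7,18],[10,17],[12,1],[16,0],[25,17],[31,0],[37,8],[42,17],[49,0]]
[[7,18],[10,17],[12,1],[16,15],[25,17],[31,15],[37,8],[42,17],[49,0]]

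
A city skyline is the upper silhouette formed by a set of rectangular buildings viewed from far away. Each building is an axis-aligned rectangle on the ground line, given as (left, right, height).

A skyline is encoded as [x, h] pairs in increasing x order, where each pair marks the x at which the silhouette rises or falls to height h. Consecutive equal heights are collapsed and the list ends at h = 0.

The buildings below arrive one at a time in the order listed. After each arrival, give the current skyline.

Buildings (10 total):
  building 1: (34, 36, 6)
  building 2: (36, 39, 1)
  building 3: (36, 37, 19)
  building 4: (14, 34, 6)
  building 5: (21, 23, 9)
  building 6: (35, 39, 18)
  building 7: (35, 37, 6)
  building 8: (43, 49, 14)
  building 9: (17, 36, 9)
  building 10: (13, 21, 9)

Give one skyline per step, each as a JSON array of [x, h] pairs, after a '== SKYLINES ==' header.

== SKYLINES ==
[[34,6],[36,0]]
[[34,6],[36,1],[39,0]]
[[34,6],[36,19],[37,1],[39,0]]
[[14,6],[36,19],[37,1],[39,0]]
[[14,6],[21,9],[23,6],[36,19],[37,1],[39,0]]
[[14,6],[21,9],[23,6],[35,18],[36,19],[37,18],[39,0]]
[[14,6],[21,9],[23,6],[35,18],[36,19],[37,18],[39,0]]
[[14,6],[21,9],[23,6],[35,18],[36,19],[37,18],[39,0],[43,14],[49,0]]
[[14,6],[17,9],[35,18],[36,19],[37,18],[39,0],[43,14],[49,0]]
[[13,9],[35,18],[36,19],[37,18],[39,0],[43,14],[49,0]]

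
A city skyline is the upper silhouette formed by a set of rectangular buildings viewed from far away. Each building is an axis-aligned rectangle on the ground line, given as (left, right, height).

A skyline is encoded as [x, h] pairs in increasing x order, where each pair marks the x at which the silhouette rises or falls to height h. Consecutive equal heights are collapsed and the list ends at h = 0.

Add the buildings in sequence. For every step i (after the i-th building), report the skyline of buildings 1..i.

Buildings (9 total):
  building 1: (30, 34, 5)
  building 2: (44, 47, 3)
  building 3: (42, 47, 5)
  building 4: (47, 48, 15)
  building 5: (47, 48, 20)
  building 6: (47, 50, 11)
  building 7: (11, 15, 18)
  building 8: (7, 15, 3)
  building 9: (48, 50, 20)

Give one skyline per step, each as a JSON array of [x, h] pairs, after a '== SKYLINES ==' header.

== SKYLINES ==
[[30,5],[34,0]]
[[30,5],[34,0],[44,3],[47,0]]
[[30,5],[34,0],[42,5],[47,0]]
[[30,5],[34,0],[42,5],[47,15],[48,0]]
[[30,5],[34,0],[42,5],[47,20],[48,0]]
[[30,5],[34,0],[42,5],[47,20],[48,11],[50,0]]
[[11,18],[15,0],[30,5],[34,0],[42,5],[47,20],[48,11],[50,0]]
[[7,3],[11,18],[15,0],[30,5],[34,0],[42,5],[47,20],[48,11],[50,0]]
[[7,3],[11,18],[15,0],[30,5],[34,0],[42,5],[47,20],[50,0]]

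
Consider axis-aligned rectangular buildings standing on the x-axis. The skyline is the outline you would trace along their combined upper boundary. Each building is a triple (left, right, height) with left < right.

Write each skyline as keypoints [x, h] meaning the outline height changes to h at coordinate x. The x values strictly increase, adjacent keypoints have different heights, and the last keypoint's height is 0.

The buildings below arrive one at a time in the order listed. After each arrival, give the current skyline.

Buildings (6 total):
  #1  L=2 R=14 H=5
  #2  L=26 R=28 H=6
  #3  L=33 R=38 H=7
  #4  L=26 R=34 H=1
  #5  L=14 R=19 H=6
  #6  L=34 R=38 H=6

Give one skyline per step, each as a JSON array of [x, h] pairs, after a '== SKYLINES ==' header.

== SKYLINES ==
[[2,5],[14,0]]
[[2,5],[14,0],[26,6],[28,0]]
[[2,5],[14,0],[26,6],[28,0],[33,7],[38,0]]
[[2,5],[14,0],[26,6],[28,1],[33,7],[38,0]]
[[2,5],[14,6],[19,0],[26,6],[28,1],[33,7],[38,0]]
[[2,5],[14,6],[19,0],[26,6],[28,1],[33,7],[38,0]]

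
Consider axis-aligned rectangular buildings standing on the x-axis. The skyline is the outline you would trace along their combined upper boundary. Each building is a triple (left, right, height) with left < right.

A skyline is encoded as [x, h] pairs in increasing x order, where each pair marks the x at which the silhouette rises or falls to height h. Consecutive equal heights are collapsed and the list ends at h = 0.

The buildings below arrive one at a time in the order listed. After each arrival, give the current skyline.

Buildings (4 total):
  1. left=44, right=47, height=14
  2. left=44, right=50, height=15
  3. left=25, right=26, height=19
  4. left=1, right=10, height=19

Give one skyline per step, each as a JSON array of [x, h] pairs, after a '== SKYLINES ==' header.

== SKYLINES ==
[[44,14],[47,0]]
[[44,15],[50,0]]
[[25,19],[26,0],[44,15],[50,0]]
[[1,19],[10,0],[25,19],[26,0],[44,15],[50,0]]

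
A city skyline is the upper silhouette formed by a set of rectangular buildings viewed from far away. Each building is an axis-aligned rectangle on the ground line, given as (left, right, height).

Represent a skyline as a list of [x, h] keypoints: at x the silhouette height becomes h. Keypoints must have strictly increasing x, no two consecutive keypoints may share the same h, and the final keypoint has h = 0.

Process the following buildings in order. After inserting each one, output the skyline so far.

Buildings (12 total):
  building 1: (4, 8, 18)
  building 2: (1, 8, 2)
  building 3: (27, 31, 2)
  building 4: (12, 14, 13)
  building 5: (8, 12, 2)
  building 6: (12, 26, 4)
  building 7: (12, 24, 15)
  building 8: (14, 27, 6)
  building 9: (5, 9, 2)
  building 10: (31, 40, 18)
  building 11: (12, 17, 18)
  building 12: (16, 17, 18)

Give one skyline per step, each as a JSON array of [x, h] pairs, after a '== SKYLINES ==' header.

== SKYLINES ==
[[4,18],[8,0]]
[[1,2],[4,18],[8,0]]
[[1,2],[4,18],[8,0],[27,2],[31,0]]
[[1,2],[4,18],[8,0],[12,13],[14,0],[27,2],[31,0]]
[[1,2],[4,18],[8,2],[12,13],[14,0],[27,2],[31,0]]
[[1,2],[4,18],[8,2],[12,13],[14,4],[26,0],[27,2],[31,0]]
[[1,2],[4,18],[8,2],[12,15],[24,4],[26,0],[27,2],[31,0]]
[[1,2],[4,18],[8,2],[12,15],[24,6],[27,2],[31,0]]
[[1,2],[4,18],[8,2],[12,15],[24,6],[27,2],[31,0]]
[[1,2],[4,18],[8,2],[12,15],[24,6],[27,2],[31,18],[40,0]]
[[1,2],[4,18],[8,2],[12,18],[17,15],[24,6],[27,2],[31,18],[40,0]]
[[1,2],[4,18],[8,2],[12,18],[17,15],[24,6],[27,2],[31,18],[40,0]]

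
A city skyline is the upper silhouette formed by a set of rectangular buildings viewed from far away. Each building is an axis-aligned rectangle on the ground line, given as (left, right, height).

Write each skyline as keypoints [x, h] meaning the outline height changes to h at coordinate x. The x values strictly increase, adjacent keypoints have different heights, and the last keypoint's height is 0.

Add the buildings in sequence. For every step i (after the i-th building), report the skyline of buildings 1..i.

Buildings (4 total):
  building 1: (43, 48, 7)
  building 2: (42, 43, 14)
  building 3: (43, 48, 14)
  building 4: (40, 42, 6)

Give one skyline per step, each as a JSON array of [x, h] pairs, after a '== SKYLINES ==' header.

== SKYLINES ==
[[43,7],[48,0]]
[[42,14],[43,7],[48,0]]
[[42,14],[48,0]]
[[40,6],[42,14],[48,0]]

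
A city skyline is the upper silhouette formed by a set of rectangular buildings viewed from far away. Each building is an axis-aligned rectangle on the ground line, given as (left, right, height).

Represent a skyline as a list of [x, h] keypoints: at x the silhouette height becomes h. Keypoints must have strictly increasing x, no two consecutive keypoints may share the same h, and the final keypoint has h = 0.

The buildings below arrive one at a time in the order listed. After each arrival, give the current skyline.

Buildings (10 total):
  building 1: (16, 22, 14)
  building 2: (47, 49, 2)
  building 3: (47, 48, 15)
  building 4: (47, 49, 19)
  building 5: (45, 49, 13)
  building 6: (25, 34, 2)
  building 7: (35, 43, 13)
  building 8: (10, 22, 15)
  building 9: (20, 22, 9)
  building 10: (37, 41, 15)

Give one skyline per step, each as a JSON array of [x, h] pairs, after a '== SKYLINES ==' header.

== SKYLINES ==
[[16,14],[22,0]]
[[16,14],[22,0],[47,2],[49,0]]
[[16,14],[22,0],[47,15],[48,2],[49,0]]
[[16,14],[22,0],[47,19],[49,0]]
[[16,14],[22,0],[45,13],[47,19],[49,0]]
[[16,14],[22,0],[25,2],[34,0],[45,13],[47,19],[49,0]]
[[16,14],[22,0],[25,2],[34,0],[35,13],[43,0],[45,13],[47,19],[49,0]]
[[10,15],[22,0],[25,2],[34,0],[35,13],[43,0],[45,13],[47,19],[49,0]]
[[10,15],[22,0],[25,2],[34,0],[35,13],[43,0],[45,13],[47,19],[49,0]]
[[10,15],[22,0],[25,2],[34,0],[35,13],[37,15],[41,13],[43,0],[45,13],[47,19],[49,0]]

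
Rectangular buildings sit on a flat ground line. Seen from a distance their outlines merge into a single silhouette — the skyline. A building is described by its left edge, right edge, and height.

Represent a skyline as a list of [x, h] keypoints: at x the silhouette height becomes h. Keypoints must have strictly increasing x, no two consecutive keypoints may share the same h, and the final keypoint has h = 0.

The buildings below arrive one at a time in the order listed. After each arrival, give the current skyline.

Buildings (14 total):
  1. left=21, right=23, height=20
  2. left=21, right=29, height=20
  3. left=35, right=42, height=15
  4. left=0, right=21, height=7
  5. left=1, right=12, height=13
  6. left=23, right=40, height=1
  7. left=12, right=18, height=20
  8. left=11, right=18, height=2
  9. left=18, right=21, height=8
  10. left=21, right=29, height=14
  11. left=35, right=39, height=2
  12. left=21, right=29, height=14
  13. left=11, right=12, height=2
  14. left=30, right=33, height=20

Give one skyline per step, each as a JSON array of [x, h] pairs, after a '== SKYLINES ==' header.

== SKYLINES ==
[[21,20],[23,0]]
[[21,20],[29,0]]
[[21,20],[29,0],[35,15],[42,0]]
[[0,7],[21,20],[29,0],[35,15],[42,0]]
[[0,7],[1,13],[12,7],[21,20],[29,0],[35,15],[42,0]]
[[0,7],[1,13],[12,7],[21,20],[29,1],[35,15],[42,0]]
[[0,7],[1,13],[12,20],[18,7],[21,20],[29,1],[35,15],[42,0]]
[[0,7],[1,13],[12,20],[18,7],[21,20],[29,1],[35,15],[42,0]]
[[0,7],[1,13],[12,20],[18,8],[21,20],[29,1],[35,15],[42,0]]
[[0,7],[1,13],[12,20],[18,8],[21,20],[29,1],[35,15],[42,0]]
[[0,7],[1,13],[12,20],[18,8],[21,20],[29,1],[35,15],[42,0]]
[[0,7],[1,13],[12,20],[18,8],[21,20],[29,1],[35,15],[42,0]]
[[0,7],[1,13],[12,20],[18,8],[21,20],[29,1],[35,15],[42,0]]
[[0,7],[1,13],[12,20],[18,8],[21,20],[29,1],[30,20],[33,1],[35,15],[42,0]]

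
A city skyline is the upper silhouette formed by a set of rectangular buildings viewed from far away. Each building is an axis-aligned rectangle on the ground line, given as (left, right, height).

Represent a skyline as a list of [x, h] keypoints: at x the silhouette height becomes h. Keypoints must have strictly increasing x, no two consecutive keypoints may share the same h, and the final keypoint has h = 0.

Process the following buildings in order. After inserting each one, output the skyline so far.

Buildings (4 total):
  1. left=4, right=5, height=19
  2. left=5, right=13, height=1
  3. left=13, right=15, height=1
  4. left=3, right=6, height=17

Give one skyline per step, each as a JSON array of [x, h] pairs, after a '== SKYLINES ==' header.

== SKYLINES ==
[[4,19],[5,0]]
[[4,19],[5,1],[13,0]]
[[4,19],[5,1],[15,0]]
[[3,17],[4,19],[5,17],[6,1],[15,0]]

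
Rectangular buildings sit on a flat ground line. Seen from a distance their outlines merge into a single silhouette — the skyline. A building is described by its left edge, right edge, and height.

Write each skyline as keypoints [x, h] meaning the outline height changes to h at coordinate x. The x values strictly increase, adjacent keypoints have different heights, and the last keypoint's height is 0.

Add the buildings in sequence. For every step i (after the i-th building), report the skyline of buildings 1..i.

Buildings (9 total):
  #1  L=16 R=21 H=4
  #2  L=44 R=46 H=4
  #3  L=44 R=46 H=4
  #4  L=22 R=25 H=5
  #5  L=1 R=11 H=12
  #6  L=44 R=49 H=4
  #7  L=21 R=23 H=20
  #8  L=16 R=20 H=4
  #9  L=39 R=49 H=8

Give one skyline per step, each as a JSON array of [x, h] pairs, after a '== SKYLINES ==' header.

== SKYLINES ==
[[16,4],[21,0]]
[[16,4],[21,0],[44,4],[46,0]]
[[16,4],[21,0],[44,4],[46,0]]
[[16,4],[21,0],[22,5],[25,0],[44,4],[46,0]]
[[1,12],[11,0],[16,4],[21,0],[22,5],[25,0],[44,4],[46,0]]
[[1,12],[11,0],[16,4],[21,0],[22,5],[25,0],[44,4],[49,0]]
[[1,12],[11,0],[16,4],[21,20],[23,5],[25,0],[44,4],[49,0]]
[[1,12],[11,0],[16,4],[21,20],[23,5],[25,0],[44,4],[49,0]]
[[1,12],[11,0],[16,4],[21,20],[23,5],[25,0],[39,8],[49,0]]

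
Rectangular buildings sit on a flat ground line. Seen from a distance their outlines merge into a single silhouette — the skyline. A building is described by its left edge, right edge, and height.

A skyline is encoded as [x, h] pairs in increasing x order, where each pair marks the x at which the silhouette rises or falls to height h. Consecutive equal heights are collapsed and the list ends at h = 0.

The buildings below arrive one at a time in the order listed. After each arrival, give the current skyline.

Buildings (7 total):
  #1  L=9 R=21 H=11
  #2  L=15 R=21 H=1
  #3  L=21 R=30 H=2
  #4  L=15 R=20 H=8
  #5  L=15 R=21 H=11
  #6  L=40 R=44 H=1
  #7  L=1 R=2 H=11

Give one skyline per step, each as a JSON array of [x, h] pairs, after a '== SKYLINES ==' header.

== SKYLINES ==
[[9,11],[21,0]]
[[9,11],[21,0]]
[[9,11],[21,2],[30,0]]
[[9,11],[21,2],[30,0]]
[[9,11],[21,2],[30,0]]
[[9,11],[21,2],[30,0],[40,1],[44,0]]
[[1,11],[2,0],[9,11],[21,2],[30,0],[40,1],[44,0]]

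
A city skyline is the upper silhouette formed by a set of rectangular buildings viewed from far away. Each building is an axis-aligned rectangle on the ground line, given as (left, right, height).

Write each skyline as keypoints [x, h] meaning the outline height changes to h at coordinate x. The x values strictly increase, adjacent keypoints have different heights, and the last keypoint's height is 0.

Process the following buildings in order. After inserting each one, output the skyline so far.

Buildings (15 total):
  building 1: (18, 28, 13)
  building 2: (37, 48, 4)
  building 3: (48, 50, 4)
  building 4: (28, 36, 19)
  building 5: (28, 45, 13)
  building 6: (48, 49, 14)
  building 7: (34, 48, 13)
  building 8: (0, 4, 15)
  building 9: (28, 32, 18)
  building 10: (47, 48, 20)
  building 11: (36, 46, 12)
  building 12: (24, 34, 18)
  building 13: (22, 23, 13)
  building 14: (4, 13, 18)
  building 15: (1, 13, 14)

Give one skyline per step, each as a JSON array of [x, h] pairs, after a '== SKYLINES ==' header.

== SKYLINES ==
[[18,13],[28,0]]
[[18,13],[28,0],[37,4],[48,0]]
[[18,13],[28,0],[37,4],[50,0]]
[[18,13],[28,19],[36,0],[37,4],[50,0]]
[[18,13],[28,19],[36,13],[45,4],[50,0]]
[[18,13],[28,19],[36,13],[45,4],[48,14],[49,4],[50,0]]
[[18,13],[28,19],[36,13],[48,14],[49,4],[50,0]]
[[0,15],[4,0],[18,13],[28,19],[36,13],[48,14],[49,4],[50,0]]
[[0,15],[4,0],[18,13],[28,19],[36,13],[48,14],[49,4],[50,0]]
[[0,15],[4,0],[18,13],[28,19],[36,13],[47,20],[48,14],[49,4],[50,0]]
[[0,15],[4,0],[18,13],[28,19],[36,13],[47,20],[48,14],[49,4],[50,0]]
[[0,15],[4,0],[18,13],[24,18],[28,19],[36,13],[47,20],[48,14],[49,4],[50,0]]
[[0,15],[4,0],[18,13],[24,18],[28,19],[36,13],[47,20],[48,14],[49,4],[50,0]]
[[0,15],[4,18],[13,0],[18,13],[24,18],[28,19],[36,13],[47,20],[48,14],[49,4],[50,0]]
[[0,15],[4,18],[13,0],[18,13],[24,18],[28,19],[36,13],[47,20],[48,14],[49,4],[50,0]]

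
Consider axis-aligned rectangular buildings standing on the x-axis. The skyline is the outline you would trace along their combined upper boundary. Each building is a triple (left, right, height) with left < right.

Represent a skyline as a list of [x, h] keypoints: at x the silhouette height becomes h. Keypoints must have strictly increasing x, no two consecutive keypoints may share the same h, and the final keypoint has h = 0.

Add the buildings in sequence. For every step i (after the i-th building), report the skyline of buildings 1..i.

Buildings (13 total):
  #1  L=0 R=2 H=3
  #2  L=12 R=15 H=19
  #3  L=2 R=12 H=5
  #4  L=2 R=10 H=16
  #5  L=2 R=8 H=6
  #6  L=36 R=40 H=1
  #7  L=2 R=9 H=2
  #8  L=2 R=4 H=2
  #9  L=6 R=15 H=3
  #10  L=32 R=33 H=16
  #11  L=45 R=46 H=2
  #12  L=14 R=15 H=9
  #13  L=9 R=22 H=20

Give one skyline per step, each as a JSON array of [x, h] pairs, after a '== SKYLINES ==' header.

== SKYLINES ==
[[0,3],[2,0]]
[[0,3],[2,0],[12,19],[15,0]]
[[0,3],[2,5],[12,19],[15,0]]
[[0,3],[2,16],[10,5],[12,19],[15,0]]
[[0,3],[2,16],[10,5],[12,19],[15,0]]
[[0,3],[2,16],[10,5],[12,19],[15,0],[36,1],[40,0]]
[[0,3],[2,16],[10,5],[12,19],[15,0],[36,1],[40,0]]
[[0,3],[2,16],[10,5],[12,19],[15,0],[36,1],[40,0]]
[[0,3],[2,16],[10,5],[12,19],[15,0],[36,1],[40,0]]
[[0,3],[2,16],[10,5],[12,19],[15,0],[32,16],[33,0],[36,1],[40,0]]
[[0,3],[2,16],[10,5],[12,19],[15,0],[32,16],[33,0],[36,1],[40,0],[45,2],[46,0]]
[[0,3],[2,16],[10,5],[12,19],[15,0],[32,16],[33,0],[36,1],[40,0],[45,2],[46,0]]
[[0,3],[2,16],[9,20],[22,0],[32,16],[33,0],[36,1],[40,0],[45,2],[46,0]]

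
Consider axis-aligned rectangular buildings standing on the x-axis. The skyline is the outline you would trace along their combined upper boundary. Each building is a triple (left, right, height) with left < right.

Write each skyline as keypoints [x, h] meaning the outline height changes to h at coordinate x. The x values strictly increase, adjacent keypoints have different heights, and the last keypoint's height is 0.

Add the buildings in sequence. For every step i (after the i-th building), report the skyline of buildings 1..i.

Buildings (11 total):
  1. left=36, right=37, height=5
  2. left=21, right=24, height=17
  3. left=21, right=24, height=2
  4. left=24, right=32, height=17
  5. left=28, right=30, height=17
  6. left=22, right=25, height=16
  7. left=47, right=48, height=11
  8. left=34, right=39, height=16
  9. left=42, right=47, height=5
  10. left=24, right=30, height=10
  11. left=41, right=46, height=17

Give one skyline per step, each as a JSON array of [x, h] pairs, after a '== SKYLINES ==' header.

== SKYLINES ==
[[36,5],[37,0]]
[[21,17],[24,0],[36,5],[37,0]]
[[21,17],[24,0],[36,5],[37,0]]
[[21,17],[32,0],[36,5],[37,0]]
[[21,17],[32,0],[36,5],[37,0]]
[[21,17],[32,0],[36,5],[37,0]]
[[21,17],[32,0],[36,5],[37,0],[47,11],[48,0]]
[[21,17],[32,0],[34,16],[39,0],[47,11],[48,0]]
[[21,17],[32,0],[34,16],[39,0],[42,5],[47,11],[48,0]]
[[21,17],[32,0],[34,16],[39,0],[42,5],[47,11],[48,0]]
[[21,17],[32,0],[34,16],[39,0],[41,17],[46,5],[47,11],[48,0]]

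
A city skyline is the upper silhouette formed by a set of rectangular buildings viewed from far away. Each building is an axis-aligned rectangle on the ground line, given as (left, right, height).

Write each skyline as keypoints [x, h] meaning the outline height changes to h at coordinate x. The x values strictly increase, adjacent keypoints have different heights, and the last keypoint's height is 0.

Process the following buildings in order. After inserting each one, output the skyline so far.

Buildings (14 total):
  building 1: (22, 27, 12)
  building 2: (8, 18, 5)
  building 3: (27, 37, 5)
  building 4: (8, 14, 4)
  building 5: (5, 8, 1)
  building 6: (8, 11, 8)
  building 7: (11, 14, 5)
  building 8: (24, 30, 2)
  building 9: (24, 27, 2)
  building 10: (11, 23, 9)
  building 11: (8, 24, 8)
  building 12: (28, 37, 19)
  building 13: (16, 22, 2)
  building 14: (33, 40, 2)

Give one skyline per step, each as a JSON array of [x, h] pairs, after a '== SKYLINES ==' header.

== SKYLINES ==
[[22,12],[27,0]]
[[8,5],[18,0],[22,12],[27,0]]
[[8,5],[18,0],[22,12],[27,5],[37,0]]
[[8,5],[18,0],[22,12],[27,5],[37,0]]
[[5,1],[8,5],[18,0],[22,12],[27,5],[37,0]]
[[5,1],[8,8],[11,5],[18,0],[22,12],[27,5],[37,0]]
[[5,1],[8,8],[11,5],[18,0],[22,12],[27,5],[37,0]]
[[5,1],[8,8],[11,5],[18,0],[22,12],[27,5],[37,0]]
[[5,1],[8,8],[11,5],[18,0],[22,12],[27,5],[37,0]]
[[5,1],[8,8],[11,9],[22,12],[27,5],[37,0]]
[[5,1],[8,8],[11,9],[22,12],[27,5],[37,0]]
[[5,1],[8,8],[11,9],[22,12],[27,5],[28,19],[37,0]]
[[5,1],[8,8],[11,9],[22,12],[27,5],[28,19],[37,0]]
[[5,1],[8,8],[11,9],[22,12],[27,5],[28,19],[37,2],[40,0]]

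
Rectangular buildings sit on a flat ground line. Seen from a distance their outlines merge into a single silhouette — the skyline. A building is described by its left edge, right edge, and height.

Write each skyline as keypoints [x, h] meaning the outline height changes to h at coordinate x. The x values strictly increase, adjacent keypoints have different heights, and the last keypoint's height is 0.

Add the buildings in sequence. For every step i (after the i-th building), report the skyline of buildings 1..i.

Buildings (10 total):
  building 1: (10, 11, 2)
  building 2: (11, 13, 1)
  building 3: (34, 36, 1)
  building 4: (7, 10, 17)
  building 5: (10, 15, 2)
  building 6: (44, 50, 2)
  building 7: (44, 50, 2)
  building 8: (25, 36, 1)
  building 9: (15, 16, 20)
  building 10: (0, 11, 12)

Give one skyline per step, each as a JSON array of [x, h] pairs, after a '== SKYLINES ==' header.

== SKYLINES ==
[[10,2],[11,0]]
[[10,2],[11,1],[13,0]]
[[10,2],[11,1],[13,0],[34,1],[36,0]]
[[7,17],[10,2],[11,1],[13,0],[34,1],[36,0]]
[[7,17],[10,2],[15,0],[34,1],[36,0]]
[[7,17],[10,2],[15,0],[34,1],[36,0],[44,2],[50,0]]
[[7,17],[10,2],[15,0],[34,1],[36,0],[44,2],[50,0]]
[[7,17],[10,2],[15,0],[25,1],[36,0],[44,2],[50,0]]
[[7,17],[10,2],[15,20],[16,0],[25,1],[36,0],[44,2],[50,0]]
[[0,12],[7,17],[10,12],[11,2],[15,20],[16,0],[25,1],[36,0],[44,2],[50,0]]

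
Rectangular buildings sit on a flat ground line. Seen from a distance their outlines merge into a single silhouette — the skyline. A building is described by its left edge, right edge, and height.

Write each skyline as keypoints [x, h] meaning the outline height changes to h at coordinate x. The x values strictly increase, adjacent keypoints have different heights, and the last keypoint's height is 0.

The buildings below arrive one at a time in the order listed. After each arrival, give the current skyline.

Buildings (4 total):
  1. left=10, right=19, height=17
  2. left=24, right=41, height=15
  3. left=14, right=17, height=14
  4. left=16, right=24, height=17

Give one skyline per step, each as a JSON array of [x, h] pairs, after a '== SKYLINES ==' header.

== SKYLINES ==
[[10,17],[19,0]]
[[10,17],[19,0],[24,15],[41,0]]
[[10,17],[19,0],[24,15],[41,0]]
[[10,17],[24,15],[41,0]]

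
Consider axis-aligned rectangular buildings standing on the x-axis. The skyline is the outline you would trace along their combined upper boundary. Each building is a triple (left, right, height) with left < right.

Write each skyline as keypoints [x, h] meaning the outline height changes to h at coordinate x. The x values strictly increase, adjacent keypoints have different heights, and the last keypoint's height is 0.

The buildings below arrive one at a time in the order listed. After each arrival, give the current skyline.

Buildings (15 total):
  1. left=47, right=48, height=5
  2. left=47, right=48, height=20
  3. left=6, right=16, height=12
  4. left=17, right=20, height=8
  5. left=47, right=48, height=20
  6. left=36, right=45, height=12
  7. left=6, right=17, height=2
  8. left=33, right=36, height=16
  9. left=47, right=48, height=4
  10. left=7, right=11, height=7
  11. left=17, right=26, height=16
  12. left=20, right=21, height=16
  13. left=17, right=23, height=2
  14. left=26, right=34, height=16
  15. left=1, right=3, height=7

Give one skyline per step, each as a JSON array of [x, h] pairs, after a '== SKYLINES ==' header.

== SKYLINES ==
[[47,5],[48,0]]
[[47,20],[48,0]]
[[6,12],[16,0],[47,20],[48,0]]
[[6,12],[16,0],[17,8],[20,0],[47,20],[48,0]]
[[6,12],[16,0],[17,8],[20,0],[47,20],[48,0]]
[[6,12],[16,0],[17,8],[20,0],[36,12],[45,0],[47,20],[48,0]]
[[6,12],[16,2],[17,8],[20,0],[36,12],[45,0],[47,20],[48,0]]
[[6,12],[16,2],[17,8],[20,0],[33,16],[36,12],[45,0],[47,20],[48,0]]
[[6,12],[16,2],[17,8],[20,0],[33,16],[36,12],[45,0],[47,20],[48,0]]
[[6,12],[16,2],[17,8],[20,0],[33,16],[36,12],[45,0],[47,20],[48,0]]
[[6,12],[16,2],[17,16],[26,0],[33,16],[36,12],[45,0],[47,20],[48,0]]
[[6,12],[16,2],[17,16],[26,0],[33,16],[36,12],[45,0],[47,20],[48,0]]
[[6,12],[16,2],[17,16],[26,0],[33,16],[36,12],[45,0],[47,20],[48,0]]
[[6,12],[16,2],[17,16],[36,12],[45,0],[47,20],[48,0]]
[[1,7],[3,0],[6,12],[16,2],[17,16],[36,12],[45,0],[47,20],[48,0]]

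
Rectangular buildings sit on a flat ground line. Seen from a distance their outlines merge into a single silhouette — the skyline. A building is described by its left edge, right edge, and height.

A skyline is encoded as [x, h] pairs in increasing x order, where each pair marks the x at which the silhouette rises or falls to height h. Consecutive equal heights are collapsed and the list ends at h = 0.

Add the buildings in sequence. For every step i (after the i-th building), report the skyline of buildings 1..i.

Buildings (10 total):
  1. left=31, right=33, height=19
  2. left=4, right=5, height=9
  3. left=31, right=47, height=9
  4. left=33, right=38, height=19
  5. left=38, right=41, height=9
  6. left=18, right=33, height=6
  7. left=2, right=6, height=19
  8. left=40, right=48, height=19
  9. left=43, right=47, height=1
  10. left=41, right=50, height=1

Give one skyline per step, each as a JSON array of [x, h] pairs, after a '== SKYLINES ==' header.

== SKYLINES ==
[[31,19],[33,0]]
[[4,9],[5,0],[31,19],[33,0]]
[[4,9],[5,0],[31,19],[33,9],[47,0]]
[[4,9],[5,0],[31,19],[38,9],[47,0]]
[[4,9],[5,0],[31,19],[38,9],[47,0]]
[[4,9],[5,0],[18,6],[31,19],[38,9],[47,0]]
[[2,19],[6,0],[18,6],[31,19],[38,9],[47,0]]
[[2,19],[6,0],[18,6],[31,19],[38,9],[40,19],[48,0]]
[[2,19],[6,0],[18,6],[31,19],[38,9],[40,19],[48,0]]
[[2,19],[6,0],[18,6],[31,19],[38,9],[40,19],[48,1],[50,0]]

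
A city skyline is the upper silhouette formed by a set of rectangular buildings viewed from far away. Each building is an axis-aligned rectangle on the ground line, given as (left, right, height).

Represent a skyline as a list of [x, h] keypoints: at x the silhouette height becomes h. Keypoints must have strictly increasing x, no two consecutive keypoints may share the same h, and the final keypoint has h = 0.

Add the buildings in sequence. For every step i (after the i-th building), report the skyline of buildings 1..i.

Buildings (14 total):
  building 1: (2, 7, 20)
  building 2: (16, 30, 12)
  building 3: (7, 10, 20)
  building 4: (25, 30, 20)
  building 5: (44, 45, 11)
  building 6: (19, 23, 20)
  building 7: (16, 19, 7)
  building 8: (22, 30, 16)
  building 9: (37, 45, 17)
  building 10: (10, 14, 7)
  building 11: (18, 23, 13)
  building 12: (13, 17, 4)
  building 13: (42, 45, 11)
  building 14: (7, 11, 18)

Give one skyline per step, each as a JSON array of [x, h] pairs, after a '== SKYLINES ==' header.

== SKYLINES ==
[[2,20],[7,0]]
[[2,20],[7,0],[16,12],[30,0]]
[[2,20],[10,0],[16,12],[30,0]]
[[2,20],[10,0],[16,12],[25,20],[30,0]]
[[2,20],[10,0],[16,12],[25,20],[30,0],[44,11],[45,0]]
[[2,20],[10,0],[16,12],[19,20],[23,12],[25,20],[30,0],[44,11],[45,0]]
[[2,20],[10,0],[16,12],[19,20],[23,12],[25,20],[30,0],[44,11],[45,0]]
[[2,20],[10,0],[16,12],[19,20],[23,16],[25,20],[30,0],[44,11],[45,0]]
[[2,20],[10,0],[16,12],[19,20],[23,16],[25,20],[30,0],[37,17],[45,0]]
[[2,20],[10,7],[14,0],[16,12],[19,20],[23,16],[25,20],[30,0],[37,17],[45,0]]
[[2,20],[10,7],[14,0],[16,12],[18,13],[19,20],[23,16],[25,20],[30,0],[37,17],[45,0]]
[[2,20],[10,7],[14,4],[16,12],[18,13],[19,20],[23,16],[25,20],[30,0],[37,17],[45,0]]
[[2,20],[10,7],[14,4],[16,12],[18,13],[19,20],[23,16],[25,20],[30,0],[37,17],[45,0]]
[[2,20],[10,18],[11,7],[14,4],[16,12],[18,13],[19,20],[23,16],[25,20],[30,0],[37,17],[45,0]]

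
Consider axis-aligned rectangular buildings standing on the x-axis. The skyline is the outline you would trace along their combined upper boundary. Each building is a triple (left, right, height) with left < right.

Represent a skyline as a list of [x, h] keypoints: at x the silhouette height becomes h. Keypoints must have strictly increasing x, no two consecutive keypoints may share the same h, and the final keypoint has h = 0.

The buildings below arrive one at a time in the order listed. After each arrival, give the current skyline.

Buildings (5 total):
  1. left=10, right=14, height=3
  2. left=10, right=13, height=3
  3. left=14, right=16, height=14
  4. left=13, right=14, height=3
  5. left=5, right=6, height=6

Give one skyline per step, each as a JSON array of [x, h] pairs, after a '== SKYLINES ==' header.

== SKYLINES ==
[[10,3],[14,0]]
[[10,3],[14,0]]
[[10,3],[14,14],[16,0]]
[[10,3],[14,14],[16,0]]
[[5,6],[6,0],[10,3],[14,14],[16,0]]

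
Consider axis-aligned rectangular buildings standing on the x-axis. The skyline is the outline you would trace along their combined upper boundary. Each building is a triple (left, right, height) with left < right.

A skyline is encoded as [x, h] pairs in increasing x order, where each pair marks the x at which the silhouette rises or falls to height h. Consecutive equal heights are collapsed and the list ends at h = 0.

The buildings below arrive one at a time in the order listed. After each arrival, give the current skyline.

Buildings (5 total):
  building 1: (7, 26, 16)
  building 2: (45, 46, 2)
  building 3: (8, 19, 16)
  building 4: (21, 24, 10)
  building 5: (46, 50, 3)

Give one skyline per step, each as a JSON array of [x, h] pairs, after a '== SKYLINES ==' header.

== SKYLINES ==
[[7,16],[26,0]]
[[7,16],[26,0],[45,2],[46,0]]
[[7,16],[26,0],[45,2],[46,0]]
[[7,16],[26,0],[45,2],[46,0]]
[[7,16],[26,0],[45,2],[46,3],[50,0]]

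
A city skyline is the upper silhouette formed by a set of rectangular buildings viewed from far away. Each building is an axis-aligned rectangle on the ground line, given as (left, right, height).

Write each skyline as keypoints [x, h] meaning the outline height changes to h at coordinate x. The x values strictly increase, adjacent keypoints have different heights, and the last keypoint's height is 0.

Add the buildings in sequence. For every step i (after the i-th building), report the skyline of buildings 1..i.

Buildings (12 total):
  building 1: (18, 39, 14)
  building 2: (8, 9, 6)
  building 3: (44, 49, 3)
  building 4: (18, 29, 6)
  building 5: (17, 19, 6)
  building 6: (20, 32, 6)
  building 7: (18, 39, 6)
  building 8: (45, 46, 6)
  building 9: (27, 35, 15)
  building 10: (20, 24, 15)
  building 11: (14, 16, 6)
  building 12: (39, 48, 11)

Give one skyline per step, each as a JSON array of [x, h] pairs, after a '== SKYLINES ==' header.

== SKYLINES ==
[[18,14],[39,0]]
[[8,6],[9,0],[18,14],[39,0]]
[[8,6],[9,0],[18,14],[39,0],[44,3],[49,0]]
[[8,6],[9,0],[18,14],[39,0],[44,3],[49,0]]
[[8,6],[9,0],[17,6],[18,14],[39,0],[44,3],[49,0]]
[[8,6],[9,0],[17,6],[18,14],[39,0],[44,3],[49,0]]
[[8,6],[9,0],[17,6],[18,14],[39,0],[44,3],[49,0]]
[[8,6],[9,0],[17,6],[18,14],[39,0],[44,3],[45,6],[46,3],[49,0]]
[[8,6],[9,0],[17,6],[18,14],[27,15],[35,14],[39,0],[44,3],[45,6],[46,3],[49,0]]
[[8,6],[9,0],[17,6],[18,14],[20,15],[24,14],[27,15],[35,14],[39,0],[44,3],[45,6],[46,3],[49,0]]
[[8,6],[9,0],[14,6],[16,0],[17,6],[18,14],[20,15],[24,14],[27,15],[35,14],[39,0],[44,3],[45,6],[46,3],[49,0]]
[[8,6],[9,0],[14,6],[16,0],[17,6],[18,14],[20,15],[24,14],[27,15],[35,14],[39,11],[48,3],[49,0]]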